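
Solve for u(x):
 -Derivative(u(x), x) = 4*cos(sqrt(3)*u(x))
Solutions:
 u(x) = sqrt(3)*(pi - asin((exp(2*sqrt(3)*C1) + exp(8*sqrt(3)*x))/(exp(2*sqrt(3)*C1) - exp(8*sqrt(3)*x))))/3
 u(x) = sqrt(3)*asin((exp(2*sqrt(3)*C1) + exp(8*sqrt(3)*x))/(exp(2*sqrt(3)*C1) - exp(8*sqrt(3)*x)))/3


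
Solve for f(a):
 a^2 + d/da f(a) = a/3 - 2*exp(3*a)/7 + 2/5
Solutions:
 f(a) = C1 - a^3/3 + a^2/6 + 2*a/5 - 2*exp(3*a)/21


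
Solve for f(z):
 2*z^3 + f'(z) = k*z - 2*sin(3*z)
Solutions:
 f(z) = C1 + k*z^2/2 - z^4/2 + 2*cos(3*z)/3


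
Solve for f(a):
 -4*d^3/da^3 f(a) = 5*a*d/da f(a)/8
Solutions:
 f(a) = C1 + Integral(C2*airyai(-10^(1/3)*a/4) + C3*airybi(-10^(1/3)*a/4), a)


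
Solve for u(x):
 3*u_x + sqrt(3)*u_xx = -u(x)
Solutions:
 u(x) = C1*exp(sqrt(3)*x*(-3 + sqrt(9 - 4*sqrt(3)))/6) + C2*exp(-sqrt(3)*x*(sqrt(9 - 4*sqrt(3)) + 3)/6)


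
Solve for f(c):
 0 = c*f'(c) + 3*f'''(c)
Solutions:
 f(c) = C1 + Integral(C2*airyai(-3^(2/3)*c/3) + C3*airybi(-3^(2/3)*c/3), c)


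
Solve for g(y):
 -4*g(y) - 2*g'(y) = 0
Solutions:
 g(y) = C1*exp(-2*y)


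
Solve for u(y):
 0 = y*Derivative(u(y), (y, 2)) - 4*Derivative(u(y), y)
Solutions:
 u(y) = C1 + C2*y^5


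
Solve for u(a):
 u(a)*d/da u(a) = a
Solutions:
 u(a) = -sqrt(C1 + a^2)
 u(a) = sqrt(C1 + a^2)


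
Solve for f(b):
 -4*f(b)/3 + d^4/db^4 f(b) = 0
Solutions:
 f(b) = C1*exp(-sqrt(2)*3^(3/4)*b/3) + C2*exp(sqrt(2)*3^(3/4)*b/3) + C3*sin(sqrt(2)*3^(3/4)*b/3) + C4*cos(sqrt(2)*3^(3/4)*b/3)


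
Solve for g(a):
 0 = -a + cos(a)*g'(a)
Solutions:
 g(a) = C1 + Integral(a/cos(a), a)


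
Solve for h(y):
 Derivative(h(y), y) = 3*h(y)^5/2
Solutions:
 h(y) = -(-1/(C1 + 6*y))^(1/4)
 h(y) = (-1/(C1 + 6*y))^(1/4)
 h(y) = -I*(-1/(C1 + 6*y))^(1/4)
 h(y) = I*(-1/(C1 + 6*y))^(1/4)


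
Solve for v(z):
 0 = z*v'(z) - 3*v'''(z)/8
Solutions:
 v(z) = C1 + Integral(C2*airyai(2*3^(2/3)*z/3) + C3*airybi(2*3^(2/3)*z/3), z)


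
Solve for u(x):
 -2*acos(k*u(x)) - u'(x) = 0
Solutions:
 Integral(1/acos(_y*k), (_y, u(x))) = C1 - 2*x


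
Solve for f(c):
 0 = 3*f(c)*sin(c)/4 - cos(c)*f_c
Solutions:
 f(c) = C1/cos(c)^(3/4)


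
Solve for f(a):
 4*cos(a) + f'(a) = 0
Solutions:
 f(a) = C1 - 4*sin(a)


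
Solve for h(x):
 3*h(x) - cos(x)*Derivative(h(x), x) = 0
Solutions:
 h(x) = C1*(sin(x) + 1)^(3/2)/(sin(x) - 1)^(3/2)


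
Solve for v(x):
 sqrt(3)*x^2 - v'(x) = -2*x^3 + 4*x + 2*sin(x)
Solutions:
 v(x) = C1 + x^4/2 + sqrt(3)*x^3/3 - 2*x^2 + 2*cos(x)


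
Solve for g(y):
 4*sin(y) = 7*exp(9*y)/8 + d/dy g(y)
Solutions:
 g(y) = C1 - 7*exp(9*y)/72 - 4*cos(y)


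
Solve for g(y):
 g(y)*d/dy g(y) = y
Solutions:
 g(y) = -sqrt(C1 + y^2)
 g(y) = sqrt(C1 + y^2)


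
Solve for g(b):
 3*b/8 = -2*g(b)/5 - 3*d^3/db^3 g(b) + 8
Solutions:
 g(b) = C3*exp(-15^(2/3)*2^(1/3)*b/15) - 15*b/16 + (C1*sin(2^(1/3)*3^(1/6)*5^(2/3)*b/10) + C2*cos(2^(1/3)*3^(1/6)*5^(2/3)*b/10))*exp(15^(2/3)*2^(1/3)*b/30) + 20


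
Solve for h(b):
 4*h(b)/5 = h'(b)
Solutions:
 h(b) = C1*exp(4*b/5)


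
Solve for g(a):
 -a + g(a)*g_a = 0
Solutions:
 g(a) = -sqrt(C1 + a^2)
 g(a) = sqrt(C1 + a^2)


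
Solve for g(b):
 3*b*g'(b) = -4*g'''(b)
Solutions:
 g(b) = C1 + Integral(C2*airyai(-6^(1/3)*b/2) + C3*airybi(-6^(1/3)*b/2), b)


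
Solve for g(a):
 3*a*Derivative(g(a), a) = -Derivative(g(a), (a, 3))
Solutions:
 g(a) = C1 + Integral(C2*airyai(-3^(1/3)*a) + C3*airybi(-3^(1/3)*a), a)


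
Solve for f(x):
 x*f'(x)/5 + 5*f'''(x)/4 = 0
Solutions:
 f(x) = C1 + Integral(C2*airyai(-2^(2/3)*5^(1/3)*x/5) + C3*airybi(-2^(2/3)*5^(1/3)*x/5), x)


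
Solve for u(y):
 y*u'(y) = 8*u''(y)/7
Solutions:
 u(y) = C1 + C2*erfi(sqrt(7)*y/4)


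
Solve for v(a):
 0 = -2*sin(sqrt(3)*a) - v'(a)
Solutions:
 v(a) = C1 + 2*sqrt(3)*cos(sqrt(3)*a)/3


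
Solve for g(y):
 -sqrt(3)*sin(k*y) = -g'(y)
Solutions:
 g(y) = C1 - sqrt(3)*cos(k*y)/k


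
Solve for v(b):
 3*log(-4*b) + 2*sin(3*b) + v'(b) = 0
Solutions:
 v(b) = C1 - 3*b*log(-b) - 6*b*log(2) + 3*b + 2*cos(3*b)/3


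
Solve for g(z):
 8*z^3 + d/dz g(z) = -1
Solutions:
 g(z) = C1 - 2*z^4 - z


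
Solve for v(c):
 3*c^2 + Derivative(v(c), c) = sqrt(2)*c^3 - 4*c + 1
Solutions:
 v(c) = C1 + sqrt(2)*c^4/4 - c^3 - 2*c^2 + c


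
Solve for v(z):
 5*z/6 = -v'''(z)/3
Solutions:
 v(z) = C1 + C2*z + C3*z^2 - 5*z^4/48


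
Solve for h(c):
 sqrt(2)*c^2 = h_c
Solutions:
 h(c) = C1 + sqrt(2)*c^3/3


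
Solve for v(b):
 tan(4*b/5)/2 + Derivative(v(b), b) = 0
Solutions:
 v(b) = C1 + 5*log(cos(4*b/5))/8


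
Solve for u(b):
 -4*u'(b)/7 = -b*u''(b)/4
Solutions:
 u(b) = C1 + C2*b^(23/7)


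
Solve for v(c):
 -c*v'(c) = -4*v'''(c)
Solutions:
 v(c) = C1 + Integral(C2*airyai(2^(1/3)*c/2) + C3*airybi(2^(1/3)*c/2), c)


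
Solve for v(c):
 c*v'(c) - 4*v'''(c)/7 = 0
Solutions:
 v(c) = C1 + Integral(C2*airyai(14^(1/3)*c/2) + C3*airybi(14^(1/3)*c/2), c)


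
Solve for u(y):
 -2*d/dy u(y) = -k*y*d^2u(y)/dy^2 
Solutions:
 u(y) = C1 + y^(((re(k) + 2)*re(k) + im(k)^2)/(re(k)^2 + im(k)^2))*(C2*sin(2*log(y)*Abs(im(k))/(re(k)^2 + im(k)^2)) + C3*cos(2*log(y)*im(k)/(re(k)^2 + im(k)^2)))


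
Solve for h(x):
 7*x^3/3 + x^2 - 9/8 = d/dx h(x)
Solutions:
 h(x) = C1 + 7*x^4/12 + x^3/3 - 9*x/8


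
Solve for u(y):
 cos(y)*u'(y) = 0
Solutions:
 u(y) = C1


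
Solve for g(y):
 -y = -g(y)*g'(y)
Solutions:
 g(y) = -sqrt(C1 + y^2)
 g(y) = sqrt(C1 + y^2)


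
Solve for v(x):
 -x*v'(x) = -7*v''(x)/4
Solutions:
 v(x) = C1 + C2*erfi(sqrt(14)*x/7)


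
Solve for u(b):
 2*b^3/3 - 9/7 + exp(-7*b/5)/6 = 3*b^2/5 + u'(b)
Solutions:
 u(b) = C1 + b^4/6 - b^3/5 - 9*b/7 - 5*exp(-7*b/5)/42


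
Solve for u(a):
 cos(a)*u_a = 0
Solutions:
 u(a) = C1


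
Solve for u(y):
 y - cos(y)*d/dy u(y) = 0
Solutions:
 u(y) = C1 + Integral(y/cos(y), y)


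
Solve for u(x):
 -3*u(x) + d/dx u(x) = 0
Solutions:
 u(x) = C1*exp(3*x)


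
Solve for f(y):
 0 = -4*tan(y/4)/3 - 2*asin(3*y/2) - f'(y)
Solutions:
 f(y) = C1 - 2*y*asin(3*y/2) - 2*sqrt(4 - 9*y^2)/3 + 16*log(cos(y/4))/3


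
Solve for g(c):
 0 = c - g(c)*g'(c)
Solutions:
 g(c) = -sqrt(C1 + c^2)
 g(c) = sqrt(C1 + c^2)


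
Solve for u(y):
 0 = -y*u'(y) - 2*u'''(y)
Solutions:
 u(y) = C1 + Integral(C2*airyai(-2^(2/3)*y/2) + C3*airybi(-2^(2/3)*y/2), y)


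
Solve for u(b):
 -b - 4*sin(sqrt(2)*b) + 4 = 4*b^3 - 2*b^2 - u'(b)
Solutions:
 u(b) = C1 + b^4 - 2*b^3/3 + b^2/2 - 4*b - 2*sqrt(2)*cos(sqrt(2)*b)


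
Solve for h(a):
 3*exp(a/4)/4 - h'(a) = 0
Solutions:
 h(a) = C1 + 3*exp(a/4)


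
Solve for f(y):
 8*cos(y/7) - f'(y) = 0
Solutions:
 f(y) = C1 + 56*sin(y/7)


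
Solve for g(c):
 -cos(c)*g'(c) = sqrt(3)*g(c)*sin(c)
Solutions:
 g(c) = C1*cos(c)^(sqrt(3))


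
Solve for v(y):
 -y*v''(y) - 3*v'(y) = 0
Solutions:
 v(y) = C1 + C2/y^2


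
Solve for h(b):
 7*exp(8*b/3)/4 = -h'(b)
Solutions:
 h(b) = C1 - 21*exp(8*b/3)/32


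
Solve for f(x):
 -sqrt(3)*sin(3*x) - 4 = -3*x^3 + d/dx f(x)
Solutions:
 f(x) = C1 + 3*x^4/4 - 4*x + sqrt(3)*cos(3*x)/3


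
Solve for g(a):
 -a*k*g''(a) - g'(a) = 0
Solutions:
 g(a) = C1 + a^(((re(k) - 1)*re(k) + im(k)^2)/(re(k)^2 + im(k)^2))*(C2*sin(log(a)*Abs(im(k))/(re(k)^2 + im(k)^2)) + C3*cos(log(a)*im(k)/(re(k)^2 + im(k)^2)))


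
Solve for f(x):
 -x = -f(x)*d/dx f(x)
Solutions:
 f(x) = -sqrt(C1 + x^2)
 f(x) = sqrt(C1 + x^2)


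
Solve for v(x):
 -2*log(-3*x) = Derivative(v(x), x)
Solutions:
 v(x) = C1 - 2*x*log(-x) + 2*x*(1 - log(3))


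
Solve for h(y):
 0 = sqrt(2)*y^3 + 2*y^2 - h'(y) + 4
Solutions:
 h(y) = C1 + sqrt(2)*y^4/4 + 2*y^3/3 + 4*y


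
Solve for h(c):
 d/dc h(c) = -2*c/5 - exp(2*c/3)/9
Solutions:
 h(c) = C1 - c^2/5 - exp(2*c/3)/6


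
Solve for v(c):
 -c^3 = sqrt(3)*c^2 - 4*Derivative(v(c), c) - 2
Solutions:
 v(c) = C1 + c^4/16 + sqrt(3)*c^3/12 - c/2


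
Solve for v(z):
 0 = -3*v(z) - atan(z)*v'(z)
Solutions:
 v(z) = C1*exp(-3*Integral(1/atan(z), z))


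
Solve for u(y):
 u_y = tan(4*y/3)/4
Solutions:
 u(y) = C1 - 3*log(cos(4*y/3))/16


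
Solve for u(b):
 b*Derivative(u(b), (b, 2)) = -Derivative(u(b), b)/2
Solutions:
 u(b) = C1 + C2*sqrt(b)


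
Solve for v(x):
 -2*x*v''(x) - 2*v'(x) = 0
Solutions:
 v(x) = C1 + C2*log(x)


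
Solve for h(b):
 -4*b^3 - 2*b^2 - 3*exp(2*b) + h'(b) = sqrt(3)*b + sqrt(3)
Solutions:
 h(b) = C1 + b^4 + 2*b^3/3 + sqrt(3)*b^2/2 + sqrt(3)*b + 3*exp(2*b)/2


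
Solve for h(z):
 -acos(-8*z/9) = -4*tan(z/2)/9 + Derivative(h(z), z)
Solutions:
 h(z) = C1 - z*acos(-8*z/9) - sqrt(81 - 64*z^2)/8 - 8*log(cos(z/2))/9


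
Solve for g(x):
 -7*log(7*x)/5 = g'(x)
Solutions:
 g(x) = C1 - 7*x*log(x)/5 - 7*x*log(7)/5 + 7*x/5


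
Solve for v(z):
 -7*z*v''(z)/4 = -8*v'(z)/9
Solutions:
 v(z) = C1 + C2*z^(95/63)


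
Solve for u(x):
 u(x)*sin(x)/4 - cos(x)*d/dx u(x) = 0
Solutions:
 u(x) = C1/cos(x)^(1/4)


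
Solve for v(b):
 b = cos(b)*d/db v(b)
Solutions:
 v(b) = C1 + Integral(b/cos(b), b)


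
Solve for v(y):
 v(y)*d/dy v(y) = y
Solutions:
 v(y) = -sqrt(C1 + y^2)
 v(y) = sqrt(C1 + y^2)


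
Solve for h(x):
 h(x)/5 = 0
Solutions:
 h(x) = 0


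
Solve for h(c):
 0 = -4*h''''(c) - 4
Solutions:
 h(c) = C1 + C2*c + C3*c^2 + C4*c^3 - c^4/24


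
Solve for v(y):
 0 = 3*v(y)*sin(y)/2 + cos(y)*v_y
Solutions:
 v(y) = C1*cos(y)^(3/2)


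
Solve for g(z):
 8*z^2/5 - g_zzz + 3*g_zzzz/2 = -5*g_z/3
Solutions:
 g(z) = C1 + C2*exp(z*(4/(9*sqrt(1945) + 397)^(1/3) + 4 + (9*sqrt(1945) + 397)^(1/3))/18)*sin(sqrt(3)*z*(-(9*sqrt(1945) + 397)^(1/3) + 4/(9*sqrt(1945) + 397)^(1/3))/18) + C3*exp(z*(4/(9*sqrt(1945) + 397)^(1/3) + 4 + (9*sqrt(1945) + 397)^(1/3))/18)*cos(sqrt(3)*z*(-(9*sqrt(1945) + 397)^(1/3) + 4/(9*sqrt(1945) + 397)^(1/3))/18) + C4*exp(z*(-(9*sqrt(1945) + 397)^(1/3) - 4/(9*sqrt(1945) + 397)^(1/3) + 2)/9) - 8*z^3/25 - 144*z/125


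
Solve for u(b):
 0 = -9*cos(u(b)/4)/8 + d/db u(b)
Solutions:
 -9*b/8 - 2*log(sin(u(b)/4) - 1) + 2*log(sin(u(b)/4) + 1) = C1


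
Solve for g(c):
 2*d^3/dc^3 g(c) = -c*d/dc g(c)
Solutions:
 g(c) = C1 + Integral(C2*airyai(-2^(2/3)*c/2) + C3*airybi(-2^(2/3)*c/2), c)


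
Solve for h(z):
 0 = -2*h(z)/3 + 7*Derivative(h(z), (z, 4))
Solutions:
 h(z) = C1*exp(-2^(1/4)*21^(3/4)*z/21) + C2*exp(2^(1/4)*21^(3/4)*z/21) + C3*sin(2^(1/4)*21^(3/4)*z/21) + C4*cos(2^(1/4)*21^(3/4)*z/21)


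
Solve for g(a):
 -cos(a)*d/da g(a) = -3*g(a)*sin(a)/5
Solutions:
 g(a) = C1/cos(a)^(3/5)


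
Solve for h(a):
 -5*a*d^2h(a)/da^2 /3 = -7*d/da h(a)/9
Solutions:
 h(a) = C1 + C2*a^(22/15)


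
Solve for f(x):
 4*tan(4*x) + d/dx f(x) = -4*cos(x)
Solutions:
 f(x) = C1 + log(cos(4*x)) - 4*sin(x)


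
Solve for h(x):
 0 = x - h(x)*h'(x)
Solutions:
 h(x) = -sqrt(C1 + x^2)
 h(x) = sqrt(C1 + x^2)


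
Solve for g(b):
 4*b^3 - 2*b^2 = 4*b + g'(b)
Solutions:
 g(b) = C1 + b^4 - 2*b^3/3 - 2*b^2


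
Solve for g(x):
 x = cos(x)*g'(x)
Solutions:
 g(x) = C1 + Integral(x/cos(x), x)


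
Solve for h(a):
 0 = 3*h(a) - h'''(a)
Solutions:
 h(a) = C3*exp(3^(1/3)*a) + (C1*sin(3^(5/6)*a/2) + C2*cos(3^(5/6)*a/2))*exp(-3^(1/3)*a/2)


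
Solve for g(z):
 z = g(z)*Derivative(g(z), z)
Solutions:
 g(z) = -sqrt(C1 + z^2)
 g(z) = sqrt(C1 + z^2)


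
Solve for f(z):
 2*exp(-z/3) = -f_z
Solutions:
 f(z) = C1 + 6*exp(-z/3)


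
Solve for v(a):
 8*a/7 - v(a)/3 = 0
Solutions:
 v(a) = 24*a/7


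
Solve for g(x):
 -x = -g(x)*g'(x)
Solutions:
 g(x) = -sqrt(C1 + x^2)
 g(x) = sqrt(C1 + x^2)


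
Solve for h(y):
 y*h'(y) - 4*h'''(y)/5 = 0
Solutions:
 h(y) = C1 + Integral(C2*airyai(10^(1/3)*y/2) + C3*airybi(10^(1/3)*y/2), y)


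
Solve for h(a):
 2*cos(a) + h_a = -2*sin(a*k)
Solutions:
 h(a) = C1 - 2*sin(a) + 2*cos(a*k)/k


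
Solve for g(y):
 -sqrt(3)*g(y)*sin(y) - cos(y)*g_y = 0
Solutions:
 g(y) = C1*cos(y)^(sqrt(3))


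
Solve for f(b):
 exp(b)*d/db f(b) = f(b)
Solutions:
 f(b) = C1*exp(-exp(-b))


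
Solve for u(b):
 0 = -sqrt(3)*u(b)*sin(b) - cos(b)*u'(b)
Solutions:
 u(b) = C1*cos(b)^(sqrt(3))


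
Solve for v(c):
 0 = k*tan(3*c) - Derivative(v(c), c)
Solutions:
 v(c) = C1 - k*log(cos(3*c))/3


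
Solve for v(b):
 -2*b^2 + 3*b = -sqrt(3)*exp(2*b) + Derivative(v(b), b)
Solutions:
 v(b) = C1 - 2*b^3/3 + 3*b^2/2 + sqrt(3)*exp(2*b)/2


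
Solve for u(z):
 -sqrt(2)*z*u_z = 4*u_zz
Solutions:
 u(z) = C1 + C2*erf(2^(3/4)*z/4)


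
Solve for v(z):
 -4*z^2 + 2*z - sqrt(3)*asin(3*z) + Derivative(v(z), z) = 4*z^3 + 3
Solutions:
 v(z) = C1 + z^4 + 4*z^3/3 - z^2 + 3*z + sqrt(3)*(z*asin(3*z) + sqrt(1 - 9*z^2)/3)


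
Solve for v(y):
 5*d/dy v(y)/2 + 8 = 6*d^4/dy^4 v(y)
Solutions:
 v(y) = C1 + C4*exp(90^(1/3)*y/6) - 16*y/5 + (C2*sin(10^(1/3)*3^(1/6)*y/4) + C3*cos(10^(1/3)*3^(1/6)*y/4))*exp(-90^(1/3)*y/12)


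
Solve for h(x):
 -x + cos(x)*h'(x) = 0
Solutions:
 h(x) = C1 + Integral(x/cos(x), x)


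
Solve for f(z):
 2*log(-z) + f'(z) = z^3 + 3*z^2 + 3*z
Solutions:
 f(z) = C1 + z^4/4 + z^3 + 3*z^2/2 - 2*z*log(-z) + 2*z


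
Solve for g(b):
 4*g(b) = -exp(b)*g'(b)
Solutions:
 g(b) = C1*exp(4*exp(-b))


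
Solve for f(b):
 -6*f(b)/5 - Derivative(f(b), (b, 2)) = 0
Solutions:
 f(b) = C1*sin(sqrt(30)*b/5) + C2*cos(sqrt(30)*b/5)


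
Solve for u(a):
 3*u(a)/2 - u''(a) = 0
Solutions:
 u(a) = C1*exp(-sqrt(6)*a/2) + C2*exp(sqrt(6)*a/2)


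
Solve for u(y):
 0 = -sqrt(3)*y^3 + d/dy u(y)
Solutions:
 u(y) = C1 + sqrt(3)*y^4/4


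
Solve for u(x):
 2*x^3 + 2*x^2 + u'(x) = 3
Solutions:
 u(x) = C1 - x^4/2 - 2*x^3/3 + 3*x


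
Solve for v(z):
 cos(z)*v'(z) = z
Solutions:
 v(z) = C1 + Integral(z/cos(z), z)


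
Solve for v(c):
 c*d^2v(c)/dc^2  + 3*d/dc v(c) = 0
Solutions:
 v(c) = C1 + C2/c^2


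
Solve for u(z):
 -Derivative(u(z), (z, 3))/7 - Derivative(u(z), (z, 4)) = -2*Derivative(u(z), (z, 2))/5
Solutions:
 u(z) = C1 + C2*z + C3*exp(z*(-5 + sqrt(1985))/70) + C4*exp(-z*(5 + sqrt(1985))/70)


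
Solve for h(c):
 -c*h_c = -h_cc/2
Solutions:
 h(c) = C1 + C2*erfi(c)


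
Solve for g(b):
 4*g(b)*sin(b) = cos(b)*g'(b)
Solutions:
 g(b) = C1/cos(b)^4


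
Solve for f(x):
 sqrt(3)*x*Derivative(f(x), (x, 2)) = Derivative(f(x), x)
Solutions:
 f(x) = C1 + C2*x^(sqrt(3)/3 + 1)


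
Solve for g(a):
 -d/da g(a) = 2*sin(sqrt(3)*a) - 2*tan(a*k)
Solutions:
 g(a) = C1 + 2*Piecewise((-log(cos(a*k))/k, Ne(k, 0)), (0, True)) + 2*sqrt(3)*cos(sqrt(3)*a)/3


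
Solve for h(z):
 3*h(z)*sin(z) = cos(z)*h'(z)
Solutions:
 h(z) = C1/cos(z)^3


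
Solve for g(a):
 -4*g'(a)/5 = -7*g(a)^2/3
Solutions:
 g(a) = -12/(C1 + 35*a)


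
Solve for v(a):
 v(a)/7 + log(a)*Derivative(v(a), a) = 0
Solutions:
 v(a) = C1*exp(-li(a)/7)


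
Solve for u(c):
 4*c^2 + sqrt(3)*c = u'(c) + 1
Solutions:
 u(c) = C1 + 4*c^3/3 + sqrt(3)*c^2/2 - c


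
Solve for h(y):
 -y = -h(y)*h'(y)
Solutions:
 h(y) = -sqrt(C1 + y^2)
 h(y) = sqrt(C1 + y^2)


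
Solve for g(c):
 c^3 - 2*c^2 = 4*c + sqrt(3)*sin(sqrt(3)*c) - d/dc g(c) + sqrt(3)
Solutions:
 g(c) = C1 - c^4/4 + 2*c^3/3 + 2*c^2 + sqrt(3)*c - cos(sqrt(3)*c)


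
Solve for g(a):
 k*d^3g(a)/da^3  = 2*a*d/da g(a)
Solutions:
 g(a) = C1 + Integral(C2*airyai(2^(1/3)*a*(1/k)^(1/3)) + C3*airybi(2^(1/3)*a*(1/k)^(1/3)), a)


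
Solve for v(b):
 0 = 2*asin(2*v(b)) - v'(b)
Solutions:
 Integral(1/asin(2*_y), (_y, v(b))) = C1 + 2*b


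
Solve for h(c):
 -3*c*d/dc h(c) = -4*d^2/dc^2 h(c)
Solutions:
 h(c) = C1 + C2*erfi(sqrt(6)*c/4)


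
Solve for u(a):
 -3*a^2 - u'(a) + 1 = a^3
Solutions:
 u(a) = C1 - a^4/4 - a^3 + a


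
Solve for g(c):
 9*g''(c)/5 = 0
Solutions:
 g(c) = C1 + C2*c


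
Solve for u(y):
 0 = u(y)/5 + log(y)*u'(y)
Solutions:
 u(y) = C1*exp(-li(y)/5)


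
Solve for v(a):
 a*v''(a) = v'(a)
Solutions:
 v(a) = C1 + C2*a^2


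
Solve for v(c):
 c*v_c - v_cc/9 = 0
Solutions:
 v(c) = C1 + C2*erfi(3*sqrt(2)*c/2)


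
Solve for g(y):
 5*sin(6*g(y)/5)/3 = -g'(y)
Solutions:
 5*y/3 + 5*log(cos(6*g(y)/5) - 1)/12 - 5*log(cos(6*g(y)/5) + 1)/12 = C1


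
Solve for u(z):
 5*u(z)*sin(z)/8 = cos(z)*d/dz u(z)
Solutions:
 u(z) = C1/cos(z)^(5/8)


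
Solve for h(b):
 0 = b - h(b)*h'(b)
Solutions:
 h(b) = -sqrt(C1 + b^2)
 h(b) = sqrt(C1 + b^2)


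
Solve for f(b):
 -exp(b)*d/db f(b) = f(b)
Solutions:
 f(b) = C1*exp(exp(-b))


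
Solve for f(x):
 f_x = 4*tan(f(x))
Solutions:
 f(x) = pi - asin(C1*exp(4*x))
 f(x) = asin(C1*exp(4*x))


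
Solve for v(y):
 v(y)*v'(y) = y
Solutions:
 v(y) = -sqrt(C1 + y^2)
 v(y) = sqrt(C1 + y^2)


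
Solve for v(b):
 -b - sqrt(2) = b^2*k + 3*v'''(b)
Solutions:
 v(b) = C1 + C2*b + C3*b^2 - b^5*k/180 - b^4/72 - sqrt(2)*b^3/18


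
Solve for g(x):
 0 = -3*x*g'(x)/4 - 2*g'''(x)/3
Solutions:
 g(x) = C1 + Integral(C2*airyai(-3^(2/3)*x/2) + C3*airybi(-3^(2/3)*x/2), x)


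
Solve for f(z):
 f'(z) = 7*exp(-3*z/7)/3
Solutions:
 f(z) = C1 - 49*exp(-3*z/7)/9


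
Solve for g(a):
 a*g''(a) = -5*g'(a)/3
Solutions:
 g(a) = C1 + C2/a^(2/3)


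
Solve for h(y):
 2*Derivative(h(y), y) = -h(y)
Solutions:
 h(y) = C1*exp(-y/2)


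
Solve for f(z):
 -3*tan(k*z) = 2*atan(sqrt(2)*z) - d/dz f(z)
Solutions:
 f(z) = C1 + 2*z*atan(sqrt(2)*z) + 3*Piecewise((-log(cos(k*z))/k, Ne(k, 0)), (0, True)) - sqrt(2)*log(2*z^2 + 1)/2


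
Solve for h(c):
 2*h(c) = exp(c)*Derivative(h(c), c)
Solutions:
 h(c) = C1*exp(-2*exp(-c))


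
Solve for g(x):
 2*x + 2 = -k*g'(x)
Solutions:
 g(x) = C1 - x^2/k - 2*x/k


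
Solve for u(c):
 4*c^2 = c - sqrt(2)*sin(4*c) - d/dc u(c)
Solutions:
 u(c) = C1 - 4*c^3/3 + c^2/2 + sqrt(2)*cos(4*c)/4


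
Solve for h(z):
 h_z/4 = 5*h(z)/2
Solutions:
 h(z) = C1*exp(10*z)


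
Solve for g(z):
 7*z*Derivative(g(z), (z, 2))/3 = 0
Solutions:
 g(z) = C1 + C2*z


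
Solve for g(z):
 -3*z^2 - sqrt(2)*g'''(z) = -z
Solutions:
 g(z) = C1 + C2*z + C3*z^2 - sqrt(2)*z^5/40 + sqrt(2)*z^4/48


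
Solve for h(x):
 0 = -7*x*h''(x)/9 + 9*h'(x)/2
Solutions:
 h(x) = C1 + C2*x^(95/14)


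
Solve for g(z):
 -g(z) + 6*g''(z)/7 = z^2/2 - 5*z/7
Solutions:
 g(z) = C1*exp(-sqrt(42)*z/6) + C2*exp(sqrt(42)*z/6) - z^2/2 + 5*z/7 - 6/7


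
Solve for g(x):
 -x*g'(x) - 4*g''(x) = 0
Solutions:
 g(x) = C1 + C2*erf(sqrt(2)*x/4)


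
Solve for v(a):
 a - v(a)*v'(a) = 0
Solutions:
 v(a) = -sqrt(C1 + a^2)
 v(a) = sqrt(C1 + a^2)


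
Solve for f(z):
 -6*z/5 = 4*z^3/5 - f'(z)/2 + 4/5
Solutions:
 f(z) = C1 + 2*z^4/5 + 6*z^2/5 + 8*z/5


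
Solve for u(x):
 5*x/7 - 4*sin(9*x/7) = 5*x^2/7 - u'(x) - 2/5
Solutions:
 u(x) = C1 + 5*x^3/21 - 5*x^2/14 - 2*x/5 - 28*cos(9*x/7)/9


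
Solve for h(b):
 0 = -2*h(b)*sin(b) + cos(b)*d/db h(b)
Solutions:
 h(b) = C1/cos(b)^2


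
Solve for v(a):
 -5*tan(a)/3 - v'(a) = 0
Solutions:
 v(a) = C1 + 5*log(cos(a))/3


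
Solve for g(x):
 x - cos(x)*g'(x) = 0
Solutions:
 g(x) = C1 + Integral(x/cos(x), x)


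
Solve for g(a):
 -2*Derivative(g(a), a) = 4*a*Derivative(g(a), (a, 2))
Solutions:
 g(a) = C1 + C2*sqrt(a)


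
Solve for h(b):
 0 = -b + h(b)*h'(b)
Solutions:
 h(b) = -sqrt(C1 + b^2)
 h(b) = sqrt(C1 + b^2)


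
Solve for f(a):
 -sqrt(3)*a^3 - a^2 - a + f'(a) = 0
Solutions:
 f(a) = C1 + sqrt(3)*a^4/4 + a^3/3 + a^2/2


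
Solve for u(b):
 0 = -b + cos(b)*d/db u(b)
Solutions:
 u(b) = C1 + Integral(b/cos(b), b)


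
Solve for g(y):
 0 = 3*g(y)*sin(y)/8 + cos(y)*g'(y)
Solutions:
 g(y) = C1*cos(y)^(3/8)


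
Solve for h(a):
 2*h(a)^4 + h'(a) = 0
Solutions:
 h(a) = (-3^(2/3) - 3*3^(1/6)*I)*(1/(C1 + 2*a))^(1/3)/6
 h(a) = (-3^(2/3) + 3*3^(1/6)*I)*(1/(C1 + 2*a))^(1/3)/6
 h(a) = (1/(C1 + 6*a))^(1/3)


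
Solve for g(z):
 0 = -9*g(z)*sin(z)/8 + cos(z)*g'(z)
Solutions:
 g(z) = C1/cos(z)^(9/8)


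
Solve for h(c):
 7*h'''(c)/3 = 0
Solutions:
 h(c) = C1 + C2*c + C3*c^2


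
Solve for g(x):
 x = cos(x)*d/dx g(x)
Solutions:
 g(x) = C1 + Integral(x/cos(x), x)


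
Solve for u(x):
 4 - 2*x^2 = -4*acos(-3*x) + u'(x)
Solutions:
 u(x) = C1 - 2*x^3/3 + 4*x*acos(-3*x) + 4*x + 4*sqrt(1 - 9*x^2)/3


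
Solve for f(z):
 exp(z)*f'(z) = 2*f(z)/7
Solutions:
 f(z) = C1*exp(-2*exp(-z)/7)


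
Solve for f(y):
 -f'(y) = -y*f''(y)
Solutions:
 f(y) = C1 + C2*y^2


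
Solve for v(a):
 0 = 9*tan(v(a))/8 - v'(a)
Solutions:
 v(a) = pi - asin(C1*exp(9*a/8))
 v(a) = asin(C1*exp(9*a/8))


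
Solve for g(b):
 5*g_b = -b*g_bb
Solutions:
 g(b) = C1 + C2/b^4


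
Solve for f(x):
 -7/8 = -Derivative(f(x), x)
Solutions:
 f(x) = C1 + 7*x/8


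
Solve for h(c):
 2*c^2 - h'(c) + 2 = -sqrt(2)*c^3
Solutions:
 h(c) = C1 + sqrt(2)*c^4/4 + 2*c^3/3 + 2*c


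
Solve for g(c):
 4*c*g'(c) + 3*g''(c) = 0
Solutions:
 g(c) = C1 + C2*erf(sqrt(6)*c/3)


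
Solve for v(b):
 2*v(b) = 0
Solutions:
 v(b) = 0


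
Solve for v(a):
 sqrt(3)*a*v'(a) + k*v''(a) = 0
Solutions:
 v(a) = C1 + C2*sqrt(k)*erf(sqrt(2)*3^(1/4)*a*sqrt(1/k)/2)


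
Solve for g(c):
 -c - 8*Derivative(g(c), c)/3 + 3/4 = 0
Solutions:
 g(c) = C1 - 3*c^2/16 + 9*c/32


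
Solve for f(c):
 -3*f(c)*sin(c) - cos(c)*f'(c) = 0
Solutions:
 f(c) = C1*cos(c)^3


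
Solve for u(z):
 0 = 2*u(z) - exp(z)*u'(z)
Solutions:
 u(z) = C1*exp(-2*exp(-z))


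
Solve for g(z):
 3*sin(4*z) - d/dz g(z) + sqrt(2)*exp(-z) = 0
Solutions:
 g(z) = C1 - 3*cos(4*z)/4 - sqrt(2)*exp(-z)


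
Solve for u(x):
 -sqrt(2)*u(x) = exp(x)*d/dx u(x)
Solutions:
 u(x) = C1*exp(sqrt(2)*exp(-x))


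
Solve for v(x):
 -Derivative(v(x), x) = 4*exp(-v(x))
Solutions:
 v(x) = log(C1 - 4*x)


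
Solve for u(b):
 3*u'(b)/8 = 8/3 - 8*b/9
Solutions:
 u(b) = C1 - 32*b^2/27 + 64*b/9


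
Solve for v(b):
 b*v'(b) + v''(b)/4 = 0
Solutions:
 v(b) = C1 + C2*erf(sqrt(2)*b)


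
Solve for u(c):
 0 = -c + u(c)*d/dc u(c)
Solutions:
 u(c) = -sqrt(C1 + c^2)
 u(c) = sqrt(C1 + c^2)


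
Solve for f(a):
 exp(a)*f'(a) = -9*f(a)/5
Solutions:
 f(a) = C1*exp(9*exp(-a)/5)


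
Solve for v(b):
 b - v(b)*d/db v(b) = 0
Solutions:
 v(b) = -sqrt(C1 + b^2)
 v(b) = sqrt(C1 + b^2)


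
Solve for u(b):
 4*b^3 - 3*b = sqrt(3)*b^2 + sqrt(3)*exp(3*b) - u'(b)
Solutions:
 u(b) = C1 - b^4 + sqrt(3)*b^3/3 + 3*b^2/2 + sqrt(3)*exp(3*b)/3


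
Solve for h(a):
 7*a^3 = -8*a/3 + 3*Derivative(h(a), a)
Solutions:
 h(a) = C1 + 7*a^4/12 + 4*a^2/9


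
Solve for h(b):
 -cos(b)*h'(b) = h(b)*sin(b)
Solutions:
 h(b) = C1*cos(b)


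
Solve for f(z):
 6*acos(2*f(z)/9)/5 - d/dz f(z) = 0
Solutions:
 Integral(1/acos(2*_y/9), (_y, f(z))) = C1 + 6*z/5


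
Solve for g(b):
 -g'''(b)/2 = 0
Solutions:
 g(b) = C1 + C2*b + C3*b^2


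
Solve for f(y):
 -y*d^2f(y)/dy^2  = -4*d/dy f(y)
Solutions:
 f(y) = C1 + C2*y^5


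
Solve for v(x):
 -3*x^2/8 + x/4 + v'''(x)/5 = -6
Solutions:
 v(x) = C1 + C2*x + C3*x^2 + x^5/32 - 5*x^4/96 - 5*x^3


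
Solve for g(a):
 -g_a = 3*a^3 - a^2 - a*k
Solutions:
 g(a) = C1 - 3*a^4/4 + a^3/3 + a^2*k/2


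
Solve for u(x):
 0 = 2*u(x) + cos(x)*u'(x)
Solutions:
 u(x) = C1*(sin(x) - 1)/(sin(x) + 1)


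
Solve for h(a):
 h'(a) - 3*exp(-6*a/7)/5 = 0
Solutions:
 h(a) = C1 - 7*exp(-6*a/7)/10


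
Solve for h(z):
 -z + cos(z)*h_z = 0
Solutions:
 h(z) = C1 + Integral(z/cos(z), z)


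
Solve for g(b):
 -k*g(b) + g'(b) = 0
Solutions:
 g(b) = C1*exp(b*k)


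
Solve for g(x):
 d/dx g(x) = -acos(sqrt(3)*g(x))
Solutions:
 Integral(1/acos(sqrt(3)*_y), (_y, g(x))) = C1 - x


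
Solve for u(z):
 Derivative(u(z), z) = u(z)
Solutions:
 u(z) = C1*exp(z)


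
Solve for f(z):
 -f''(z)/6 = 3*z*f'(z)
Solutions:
 f(z) = C1 + C2*erf(3*z)


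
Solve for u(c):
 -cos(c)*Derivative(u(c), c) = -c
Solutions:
 u(c) = C1 + Integral(c/cos(c), c)


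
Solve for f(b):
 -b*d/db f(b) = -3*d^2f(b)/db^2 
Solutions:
 f(b) = C1 + C2*erfi(sqrt(6)*b/6)


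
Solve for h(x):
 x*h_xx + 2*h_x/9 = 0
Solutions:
 h(x) = C1 + C2*x^(7/9)


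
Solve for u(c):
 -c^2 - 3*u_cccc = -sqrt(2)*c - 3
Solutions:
 u(c) = C1 + C2*c + C3*c^2 + C4*c^3 - c^6/1080 + sqrt(2)*c^5/360 + c^4/24


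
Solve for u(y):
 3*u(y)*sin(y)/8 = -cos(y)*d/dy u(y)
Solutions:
 u(y) = C1*cos(y)^(3/8)


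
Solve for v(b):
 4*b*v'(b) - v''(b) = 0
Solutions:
 v(b) = C1 + C2*erfi(sqrt(2)*b)


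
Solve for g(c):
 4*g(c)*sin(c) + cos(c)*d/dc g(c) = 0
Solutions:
 g(c) = C1*cos(c)^4


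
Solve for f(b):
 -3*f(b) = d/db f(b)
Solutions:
 f(b) = C1*exp(-3*b)


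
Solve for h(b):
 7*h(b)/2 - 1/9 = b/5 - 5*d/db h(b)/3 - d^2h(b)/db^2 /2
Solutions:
 h(b) = 2*b/35 + (C1*sin(sqrt(38)*b/3) + C2*cos(sqrt(38)*b/3))*exp(-5*b/3) + 2/441


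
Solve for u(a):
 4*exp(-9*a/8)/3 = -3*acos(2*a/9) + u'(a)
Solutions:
 u(a) = C1 + 3*a*acos(2*a/9) - 3*sqrt(81 - 4*a^2)/2 - 32*exp(-9*a/8)/27


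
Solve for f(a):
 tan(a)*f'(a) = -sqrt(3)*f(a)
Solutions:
 f(a) = C1/sin(a)^(sqrt(3))


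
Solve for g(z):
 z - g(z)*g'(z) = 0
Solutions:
 g(z) = -sqrt(C1 + z^2)
 g(z) = sqrt(C1 + z^2)


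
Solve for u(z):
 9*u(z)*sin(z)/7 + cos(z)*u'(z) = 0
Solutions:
 u(z) = C1*cos(z)^(9/7)


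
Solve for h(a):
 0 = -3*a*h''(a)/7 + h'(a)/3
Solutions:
 h(a) = C1 + C2*a^(16/9)


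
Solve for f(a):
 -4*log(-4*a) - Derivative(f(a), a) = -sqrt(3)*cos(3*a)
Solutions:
 f(a) = C1 - 4*a*log(-a) - 8*a*log(2) + 4*a + sqrt(3)*sin(3*a)/3


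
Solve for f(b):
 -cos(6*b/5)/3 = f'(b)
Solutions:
 f(b) = C1 - 5*sin(6*b/5)/18


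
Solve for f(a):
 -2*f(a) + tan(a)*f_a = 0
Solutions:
 f(a) = C1*sin(a)^2


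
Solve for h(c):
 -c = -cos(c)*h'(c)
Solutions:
 h(c) = C1 + Integral(c/cos(c), c)


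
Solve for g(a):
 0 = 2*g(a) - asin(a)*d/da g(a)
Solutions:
 g(a) = C1*exp(2*Integral(1/asin(a), a))


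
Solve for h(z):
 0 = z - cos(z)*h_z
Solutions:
 h(z) = C1 + Integral(z/cos(z), z)


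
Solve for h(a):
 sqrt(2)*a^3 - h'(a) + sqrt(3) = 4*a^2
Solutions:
 h(a) = C1 + sqrt(2)*a^4/4 - 4*a^3/3 + sqrt(3)*a


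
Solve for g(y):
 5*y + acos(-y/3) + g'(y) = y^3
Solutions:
 g(y) = C1 + y^4/4 - 5*y^2/2 - y*acos(-y/3) - sqrt(9 - y^2)


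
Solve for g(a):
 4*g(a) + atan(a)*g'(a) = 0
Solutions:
 g(a) = C1*exp(-4*Integral(1/atan(a), a))


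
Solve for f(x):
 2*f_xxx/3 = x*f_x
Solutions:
 f(x) = C1 + Integral(C2*airyai(2^(2/3)*3^(1/3)*x/2) + C3*airybi(2^(2/3)*3^(1/3)*x/2), x)


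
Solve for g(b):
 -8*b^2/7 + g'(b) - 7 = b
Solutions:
 g(b) = C1 + 8*b^3/21 + b^2/2 + 7*b


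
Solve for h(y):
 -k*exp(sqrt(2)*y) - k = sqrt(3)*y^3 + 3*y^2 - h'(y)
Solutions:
 h(y) = C1 + k*y + sqrt(2)*k*exp(sqrt(2)*y)/2 + sqrt(3)*y^4/4 + y^3


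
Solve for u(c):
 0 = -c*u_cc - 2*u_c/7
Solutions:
 u(c) = C1 + C2*c^(5/7)


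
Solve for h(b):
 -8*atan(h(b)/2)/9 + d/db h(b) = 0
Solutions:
 Integral(1/atan(_y/2), (_y, h(b))) = C1 + 8*b/9


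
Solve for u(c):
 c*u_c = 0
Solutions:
 u(c) = C1


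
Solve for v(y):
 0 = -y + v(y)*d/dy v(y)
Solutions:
 v(y) = -sqrt(C1 + y^2)
 v(y) = sqrt(C1 + y^2)


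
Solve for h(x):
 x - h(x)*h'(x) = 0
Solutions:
 h(x) = -sqrt(C1 + x^2)
 h(x) = sqrt(C1 + x^2)


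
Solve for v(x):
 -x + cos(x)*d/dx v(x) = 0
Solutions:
 v(x) = C1 + Integral(x/cos(x), x)


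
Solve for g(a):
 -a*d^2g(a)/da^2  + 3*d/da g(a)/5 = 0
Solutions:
 g(a) = C1 + C2*a^(8/5)


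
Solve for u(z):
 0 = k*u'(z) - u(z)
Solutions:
 u(z) = C1*exp(z/k)


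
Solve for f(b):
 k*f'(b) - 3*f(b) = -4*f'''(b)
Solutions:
 f(b) = C1*exp(b*(-k/((-3^(1/3) + 3^(5/6)*I)*(sqrt(3)*sqrt(k^3 + 243) + 27)^(1/3)) - 3^(1/3)*(sqrt(3)*sqrt(k^3 + 243) + 27)^(1/3)/12 + 3^(5/6)*I*(sqrt(3)*sqrt(k^3 + 243) + 27)^(1/3)/12)) + C2*exp(b*(k/((3^(1/3) + 3^(5/6)*I)*(sqrt(3)*sqrt(k^3 + 243) + 27)^(1/3)) - 3^(1/3)*(sqrt(3)*sqrt(k^3 + 243) + 27)^(1/3)/12 - 3^(5/6)*I*(sqrt(3)*sqrt(k^3 + 243) + 27)^(1/3)/12)) + C3*exp(3^(1/3)*b*(-3^(1/3)*k/(sqrt(3)*sqrt(k^3 + 243) + 27)^(1/3) + (sqrt(3)*sqrt(k^3 + 243) + 27)^(1/3))/6)


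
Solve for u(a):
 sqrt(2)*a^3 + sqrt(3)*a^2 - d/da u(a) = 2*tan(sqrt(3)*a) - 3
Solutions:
 u(a) = C1 + sqrt(2)*a^4/4 + sqrt(3)*a^3/3 + 3*a + 2*sqrt(3)*log(cos(sqrt(3)*a))/3


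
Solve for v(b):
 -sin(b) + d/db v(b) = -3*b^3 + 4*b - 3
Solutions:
 v(b) = C1 - 3*b^4/4 + 2*b^2 - 3*b - cos(b)


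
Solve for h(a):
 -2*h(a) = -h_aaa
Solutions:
 h(a) = C3*exp(2^(1/3)*a) + (C1*sin(2^(1/3)*sqrt(3)*a/2) + C2*cos(2^(1/3)*sqrt(3)*a/2))*exp(-2^(1/3)*a/2)


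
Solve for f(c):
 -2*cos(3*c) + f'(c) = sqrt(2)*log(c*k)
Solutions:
 f(c) = C1 + sqrt(2)*c*(log(c*k) - 1) + 2*sin(3*c)/3


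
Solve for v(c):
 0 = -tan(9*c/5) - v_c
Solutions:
 v(c) = C1 + 5*log(cos(9*c/5))/9


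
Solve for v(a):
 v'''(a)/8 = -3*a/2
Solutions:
 v(a) = C1 + C2*a + C3*a^2 - a^4/2


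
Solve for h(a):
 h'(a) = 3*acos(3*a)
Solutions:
 h(a) = C1 + 3*a*acos(3*a) - sqrt(1 - 9*a^2)


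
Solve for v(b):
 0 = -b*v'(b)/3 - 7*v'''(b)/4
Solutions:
 v(b) = C1 + Integral(C2*airyai(-42^(2/3)*b/21) + C3*airybi(-42^(2/3)*b/21), b)


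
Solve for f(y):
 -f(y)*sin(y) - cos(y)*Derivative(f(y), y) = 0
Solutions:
 f(y) = C1*cos(y)


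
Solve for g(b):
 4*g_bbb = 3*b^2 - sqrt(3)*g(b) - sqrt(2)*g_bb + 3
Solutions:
 g(b) = C1*exp(b*(-2*sqrt(2) + 2^(2/3)/(sqrt(2) + 108*sqrt(3) + sqrt(-2 + (sqrt(2) + 108*sqrt(3))^2))^(1/3) + 2^(1/3)*(sqrt(2) + 108*sqrt(3) + sqrt(-2 + (sqrt(2) + 108*sqrt(3))^2))^(1/3))/24)*sin(2^(1/3)*sqrt(3)*b*(-(sqrt(2) + 108*sqrt(3) + sqrt(-2 + (sqrt(2) + 108*sqrt(3))^2))^(1/3) + 2^(1/3)/(sqrt(2) + 108*sqrt(3) + sqrt(-2 + (sqrt(2) + 108*sqrt(3))^2))^(1/3))/24) + C2*exp(b*(-2*sqrt(2) + 2^(2/3)/(sqrt(2) + 108*sqrt(3) + sqrt(-2 + (sqrt(2) + 108*sqrt(3))^2))^(1/3) + 2^(1/3)*(sqrt(2) + 108*sqrt(3) + sqrt(-2 + (sqrt(2) + 108*sqrt(3))^2))^(1/3))/24)*cos(2^(1/3)*sqrt(3)*b*(-(sqrt(2) + 108*sqrt(3) + sqrt(-2 + (sqrt(2) + 108*sqrt(3))^2))^(1/3) + 2^(1/3)/(sqrt(2) + 108*sqrt(3) + sqrt(-2 + (sqrt(2) + 108*sqrt(3))^2))^(1/3))/24) + C3*exp(-b*(2^(2/3)/(sqrt(2) + 108*sqrt(3) + sqrt(-2 + (sqrt(2) + 108*sqrt(3))^2))^(1/3) + sqrt(2) + 2^(1/3)*(sqrt(2) + 108*sqrt(3) + sqrt(-2 + (sqrt(2) + 108*sqrt(3))^2))^(1/3))/12) + sqrt(3)*b^2 - 2*sqrt(2) + sqrt(3)


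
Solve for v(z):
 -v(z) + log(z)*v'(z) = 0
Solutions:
 v(z) = C1*exp(li(z))


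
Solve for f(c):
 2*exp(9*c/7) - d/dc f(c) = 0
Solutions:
 f(c) = C1 + 14*exp(9*c/7)/9


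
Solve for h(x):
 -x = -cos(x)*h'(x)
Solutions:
 h(x) = C1 + Integral(x/cos(x), x)


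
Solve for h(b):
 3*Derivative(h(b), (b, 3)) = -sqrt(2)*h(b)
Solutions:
 h(b) = C3*exp(-2^(1/6)*3^(2/3)*b/3) + (C1*sin(6^(1/6)*b/2) + C2*cos(6^(1/6)*b/2))*exp(2^(1/6)*3^(2/3)*b/6)


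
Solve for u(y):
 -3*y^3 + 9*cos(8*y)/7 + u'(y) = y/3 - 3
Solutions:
 u(y) = C1 + 3*y^4/4 + y^2/6 - 3*y - 9*sin(8*y)/56


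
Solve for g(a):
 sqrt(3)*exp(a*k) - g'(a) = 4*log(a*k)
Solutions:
 g(a) = C1 - 4*a*log(a*k) + 4*a + Piecewise((sqrt(3)*exp(a*k)/k, Ne(k, 0)), (sqrt(3)*a, True))


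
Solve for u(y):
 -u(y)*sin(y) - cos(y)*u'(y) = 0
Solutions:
 u(y) = C1*cos(y)


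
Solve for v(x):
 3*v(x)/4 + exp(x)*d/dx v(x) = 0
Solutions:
 v(x) = C1*exp(3*exp(-x)/4)


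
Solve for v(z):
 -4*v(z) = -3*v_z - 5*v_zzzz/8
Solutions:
 v(z) = C1*exp(z*(-10^(2/3)*(19 + 3*sqrt(129))^(1/3) + 20*10^(1/3)/(19 + 3*sqrt(129))^(1/3) + 20)/30)*sin(10^(1/3)*sqrt(3)*z*(20/(19 + 3*sqrt(129))^(1/3) + 10^(1/3)*(19 + 3*sqrt(129))^(1/3))/30) + C2*exp(z*(-10^(2/3)*(19 + 3*sqrt(129))^(1/3) + 20*10^(1/3)/(19 + 3*sqrt(129))^(1/3) + 20)/30)*cos(10^(1/3)*sqrt(3)*z*(20/(19 + 3*sqrt(129))^(1/3) + 10^(1/3)*(19 + 3*sqrt(129))^(1/3))/30) + C3*exp(-2*z) + C4*exp(z*(-20*10^(1/3)/(19 + 3*sqrt(129))^(1/3) + 10 + 10^(2/3)*(19 + 3*sqrt(129))^(1/3))/15)


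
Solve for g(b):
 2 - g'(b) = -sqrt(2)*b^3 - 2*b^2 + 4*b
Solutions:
 g(b) = C1 + sqrt(2)*b^4/4 + 2*b^3/3 - 2*b^2 + 2*b


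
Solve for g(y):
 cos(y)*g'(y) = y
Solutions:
 g(y) = C1 + Integral(y/cos(y), y)


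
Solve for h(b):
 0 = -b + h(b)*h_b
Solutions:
 h(b) = -sqrt(C1 + b^2)
 h(b) = sqrt(C1 + b^2)


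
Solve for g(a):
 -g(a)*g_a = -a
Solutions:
 g(a) = -sqrt(C1 + a^2)
 g(a) = sqrt(C1 + a^2)


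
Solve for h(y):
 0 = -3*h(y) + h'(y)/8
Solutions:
 h(y) = C1*exp(24*y)


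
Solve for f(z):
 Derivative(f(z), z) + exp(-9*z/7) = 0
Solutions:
 f(z) = C1 + 7*exp(-9*z/7)/9


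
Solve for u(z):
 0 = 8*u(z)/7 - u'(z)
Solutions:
 u(z) = C1*exp(8*z/7)


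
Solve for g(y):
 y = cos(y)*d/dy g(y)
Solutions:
 g(y) = C1 + Integral(y/cos(y), y)


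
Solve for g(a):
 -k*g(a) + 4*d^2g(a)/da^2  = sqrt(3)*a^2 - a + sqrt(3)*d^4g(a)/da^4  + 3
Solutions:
 g(a) = C1*exp(-3^(3/4)*a*sqrt(2 - sqrt(-sqrt(3)*k + 4))/3) + C2*exp(3^(3/4)*a*sqrt(2 - sqrt(-sqrt(3)*k + 4))/3) + C3*exp(-3^(3/4)*a*sqrt(sqrt(-sqrt(3)*k + 4) + 2)/3) + C4*exp(3^(3/4)*a*sqrt(sqrt(-sqrt(3)*k + 4) + 2)/3) - sqrt(3)*a^2/k + a/k - 3/k - 8*sqrt(3)/k^2


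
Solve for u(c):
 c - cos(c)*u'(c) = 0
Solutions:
 u(c) = C1 + Integral(c/cos(c), c)


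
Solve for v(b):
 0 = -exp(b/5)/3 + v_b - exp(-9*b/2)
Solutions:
 v(b) = C1 + 5*exp(b/5)/3 - 2*exp(-9*b/2)/9


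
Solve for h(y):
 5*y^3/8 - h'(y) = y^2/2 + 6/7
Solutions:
 h(y) = C1 + 5*y^4/32 - y^3/6 - 6*y/7


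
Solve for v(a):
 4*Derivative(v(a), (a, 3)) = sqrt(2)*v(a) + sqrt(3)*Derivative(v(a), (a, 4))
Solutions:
 v(a) = C1*exp(a*(-sqrt(6)*sqrt(6^(1/3)/(sqrt(9 - sqrt(6)) + 3)^(1/3) + 2 + 6^(1/6)*(sqrt(9 - sqrt(6)) + 3)^(1/3)) + 2*sqrt(3))/6)*sin(sqrt(6)*a*sqrt(-4 + 6^(1/3)/(sqrt(9 - sqrt(6)) + 3)^(1/3) + 6^(1/6)*(sqrt(9 - sqrt(6)) + 3)^(1/3) + 4*sqrt(2)/sqrt(6^(1/3)/(sqrt(9 - sqrt(6)) + 3)^(1/3) + 2 + 6^(1/6)*(sqrt(9 - sqrt(6)) + 3)^(1/3)))/6) + C2*exp(a*(-sqrt(6)*sqrt(6^(1/3)/(sqrt(9 - sqrt(6)) + 3)^(1/3) + 2 + 6^(1/6)*(sqrt(9 - sqrt(6)) + 3)^(1/3)) + 2*sqrt(3))/6)*cos(sqrt(6)*a*sqrt(-4 + 6^(1/3)/(sqrt(9 - sqrt(6)) + 3)^(1/3) + 6^(1/6)*(sqrt(9 - sqrt(6)) + 3)^(1/3) + 4*sqrt(2)/sqrt(6^(1/3)/(sqrt(9 - sqrt(6)) + 3)^(1/3) + 2 + 6^(1/6)*(sqrt(9 - sqrt(6)) + 3)^(1/3)))/6) + C3*exp(a*(2*sqrt(3) + sqrt(6)*sqrt(-6^(1/6)*(sqrt(9 - sqrt(6)) + 3)^(1/3) - 6^(1/3)/(sqrt(9 - sqrt(6)) + 3)^(1/3) + 4*sqrt(2)/sqrt(6^(1/3)/(sqrt(9 - sqrt(6)) + 3)^(1/3) + 2 + 6^(1/6)*(sqrt(9 - sqrt(6)) + 3)^(1/3)) + 4) + sqrt(6)*sqrt(6^(1/3)/(sqrt(9 - sqrt(6)) + 3)^(1/3) + 2 + 6^(1/6)*(sqrt(9 - sqrt(6)) + 3)^(1/3)))/6) + C4*exp(a*(-sqrt(6)*sqrt(-6^(1/6)*(sqrt(9 - sqrt(6)) + 3)^(1/3) - 6^(1/3)/(sqrt(9 - sqrt(6)) + 3)^(1/3) + 4*sqrt(2)/sqrt(6^(1/3)/(sqrt(9 - sqrt(6)) + 3)^(1/3) + 2 + 6^(1/6)*(sqrt(9 - sqrt(6)) + 3)^(1/3)) + 4) + 2*sqrt(3) + sqrt(6)*sqrt(6^(1/3)/(sqrt(9 - sqrt(6)) + 3)^(1/3) + 2 + 6^(1/6)*(sqrt(9 - sqrt(6)) + 3)^(1/3)))/6)


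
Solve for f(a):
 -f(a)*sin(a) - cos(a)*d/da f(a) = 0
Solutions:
 f(a) = C1*cos(a)


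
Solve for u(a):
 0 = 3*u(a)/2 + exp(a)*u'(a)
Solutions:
 u(a) = C1*exp(3*exp(-a)/2)


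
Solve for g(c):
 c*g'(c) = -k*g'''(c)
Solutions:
 g(c) = C1 + Integral(C2*airyai(c*(-1/k)^(1/3)) + C3*airybi(c*(-1/k)^(1/3)), c)


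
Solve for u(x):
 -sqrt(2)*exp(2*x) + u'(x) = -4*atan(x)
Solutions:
 u(x) = C1 - 4*x*atan(x) + sqrt(2)*exp(2*x)/2 + 2*log(x^2 + 1)


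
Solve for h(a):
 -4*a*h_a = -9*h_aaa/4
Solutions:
 h(a) = C1 + Integral(C2*airyai(2*6^(1/3)*a/3) + C3*airybi(2*6^(1/3)*a/3), a)


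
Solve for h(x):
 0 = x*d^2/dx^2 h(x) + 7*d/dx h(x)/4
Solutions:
 h(x) = C1 + C2/x^(3/4)


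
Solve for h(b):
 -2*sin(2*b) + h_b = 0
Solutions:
 h(b) = C1 - cos(2*b)


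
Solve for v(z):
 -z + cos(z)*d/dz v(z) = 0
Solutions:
 v(z) = C1 + Integral(z/cos(z), z)


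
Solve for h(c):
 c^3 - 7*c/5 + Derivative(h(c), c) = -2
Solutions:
 h(c) = C1 - c^4/4 + 7*c^2/10 - 2*c


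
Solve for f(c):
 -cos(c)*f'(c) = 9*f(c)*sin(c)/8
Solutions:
 f(c) = C1*cos(c)^(9/8)


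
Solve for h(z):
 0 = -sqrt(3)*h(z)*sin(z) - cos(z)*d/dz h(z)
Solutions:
 h(z) = C1*cos(z)^(sqrt(3))


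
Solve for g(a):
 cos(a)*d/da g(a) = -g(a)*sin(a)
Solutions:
 g(a) = C1*cos(a)


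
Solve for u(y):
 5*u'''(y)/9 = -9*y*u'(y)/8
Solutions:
 u(y) = C1 + Integral(C2*airyai(-3*3^(1/3)*5^(2/3)*y/10) + C3*airybi(-3*3^(1/3)*5^(2/3)*y/10), y)


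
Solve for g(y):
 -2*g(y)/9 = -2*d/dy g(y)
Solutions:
 g(y) = C1*exp(y/9)


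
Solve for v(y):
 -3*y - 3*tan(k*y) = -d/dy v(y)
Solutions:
 v(y) = C1 + 3*y^2/2 + 3*Piecewise((-log(cos(k*y))/k, Ne(k, 0)), (0, True))


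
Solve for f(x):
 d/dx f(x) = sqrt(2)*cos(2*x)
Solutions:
 f(x) = C1 + sqrt(2)*sin(2*x)/2


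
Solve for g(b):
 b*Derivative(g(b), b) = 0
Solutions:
 g(b) = C1


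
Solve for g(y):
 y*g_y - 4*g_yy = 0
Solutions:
 g(y) = C1 + C2*erfi(sqrt(2)*y/4)


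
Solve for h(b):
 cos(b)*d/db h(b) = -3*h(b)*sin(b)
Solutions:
 h(b) = C1*cos(b)^3


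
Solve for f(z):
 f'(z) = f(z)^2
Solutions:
 f(z) = -1/(C1 + z)


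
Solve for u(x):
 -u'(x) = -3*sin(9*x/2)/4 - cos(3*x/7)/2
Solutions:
 u(x) = C1 + 7*sin(3*x/7)/6 - cos(9*x/2)/6


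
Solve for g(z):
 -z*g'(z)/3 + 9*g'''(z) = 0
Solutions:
 g(z) = C1 + Integral(C2*airyai(z/3) + C3*airybi(z/3), z)


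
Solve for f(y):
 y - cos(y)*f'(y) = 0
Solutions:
 f(y) = C1 + Integral(y/cos(y), y)


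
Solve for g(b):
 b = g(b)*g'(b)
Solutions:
 g(b) = -sqrt(C1 + b^2)
 g(b) = sqrt(C1 + b^2)


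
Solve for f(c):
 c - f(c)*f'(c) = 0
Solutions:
 f(c) = -sqrt(C1 + c^2)
 f(c) = sqrt(C1 + c^2)


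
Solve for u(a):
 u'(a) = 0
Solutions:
 u(a) = C1


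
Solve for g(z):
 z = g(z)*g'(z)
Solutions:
 g(z) = -sqrt(C1 + z^2)
 g(z) = sqrt(C1 + z^2)


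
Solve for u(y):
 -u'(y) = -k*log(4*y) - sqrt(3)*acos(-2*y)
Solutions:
 u(y) = C1 + k*y*(log(y) - 1) + 2*k*y*log(2) + sqrt(3)*(y*acos(-2*y) + sqrt(1 - 4*y^2)/2)


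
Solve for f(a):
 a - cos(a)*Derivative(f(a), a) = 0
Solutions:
 f(a) = C1 + Integral(a/cos(a), a)


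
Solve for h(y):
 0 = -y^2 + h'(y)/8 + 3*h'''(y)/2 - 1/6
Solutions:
 h(y) = C1 + C2*sin(sqrt(3)*y/6) + C3*cos(sqrt(3)*y/6) + 8*y^3/3 - 572*y/3


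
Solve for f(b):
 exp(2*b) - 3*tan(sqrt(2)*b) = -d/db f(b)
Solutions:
 f(b) = C1 - exp(2*b)/2 - 3*sqrt(2)*log(cos(sqrt(2)*b))/2


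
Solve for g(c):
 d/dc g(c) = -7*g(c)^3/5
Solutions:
 g(c) = -sqrt(10)*sqrt(-1/(C1 - 7*c))/2
 g(c) = sqrt(10)*sqrt(-1/(C1 - 7*c))/2


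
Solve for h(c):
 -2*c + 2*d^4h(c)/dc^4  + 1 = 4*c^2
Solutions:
 h(c) = C1 + C2*c + C3*c^2 + C4*c^3 + c^6/180 + c^5/120 - c^4/48


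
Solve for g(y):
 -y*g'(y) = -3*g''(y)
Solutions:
 g(y) = C1 + C2*erfi(sqrt(6)*y/6)


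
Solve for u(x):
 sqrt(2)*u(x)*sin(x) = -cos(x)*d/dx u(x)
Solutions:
 u(x) = C1*cos(x)^(sqrt(2))


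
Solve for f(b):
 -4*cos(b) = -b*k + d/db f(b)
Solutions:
 f(b) = C1 + b^2*k/2 - 4*sin(b)


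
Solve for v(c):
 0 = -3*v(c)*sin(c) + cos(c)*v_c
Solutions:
 v(c) = C1/cos(c)^3


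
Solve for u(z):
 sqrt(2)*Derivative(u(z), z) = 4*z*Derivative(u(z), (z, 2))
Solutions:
 u(z) = C1 + C2*z^(sqrt(2)/4 + 1)


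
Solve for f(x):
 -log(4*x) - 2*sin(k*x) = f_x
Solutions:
 f(x) = C1 - x*log(x) - 2*x*log(2) + x - 2*Piecewise((-cos(k*x)/k, Ne(k, 0)), (0, True))


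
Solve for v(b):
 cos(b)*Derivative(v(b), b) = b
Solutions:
 v(b) = C1 + Integral(b/cos(b), b)
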